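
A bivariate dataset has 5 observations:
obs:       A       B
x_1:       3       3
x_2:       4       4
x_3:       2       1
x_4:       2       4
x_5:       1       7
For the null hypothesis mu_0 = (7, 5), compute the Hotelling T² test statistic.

Step 1 — sample mean vector:
  mean(A) = (3 + 4 + 2 + 2 + 1) / 5 = 12/5 = 2.4
  mean(B) = (3 + 4 + 1 + 4 + 7) / 5 = 19/5 = 3.8
  x̄ = (2.4, 3.8),  deviation x̄ - mu_0 = (2.4, 3.8) - (7, 5) = (-4.6, -1.2).

Step 2 — sample covariance matrix, S[i,j] = (1/(n-1)) · Σ_k (x_{k,i} - mean_i) · (x_{k,j} - mean_j), divisor n-1 = 4:
  S[A,A] = ((0.6)·(0.6) + (1.6)·(1.6) + (-0.4)·(-0.4) + (-0.4)·(-0.4) + (-1.4)·(-1.4)) / 4 = 5.2/4 = 1.3
  S[A,B] = ((0.6)·(-0.8) + (1.6)·(0.2) + (-0.4)·(-2.8) + (-0.4)·(0.2) + (-1.4)·(3.2)) / 4 = -3.6/4 = -0.9
  S[B,B] = ((-0.8)·(-0.8) + (0.2)·(0.2) + (-2.8)·(-2.8) + (0.2)·(0.2) + (3.2)·(3.2)) / 4 = 18.8/4 = 4.7
  S = [[1.3, -0.9],
 [-0.9, 4.7]].

Step 3 — invert S. det(S) = 1.3·4.7 - (-0.9)² = 5.3.
  S^{-1} = (1/det) · [[d, -b], [-b, a]] = [[0.8868, 0.1698],
 [0.1698, 0.2453]].

Step 4 — quadratic form (x̄ - mu_0)^T · S^{-1} · (x̄ - mu_0):
  S^{-1} · (x̄ - mu_0) = (-4.283, -1.0755),
  (x̄ - mu_0)^T · [...] = (-4.6)·(-4.283) + (-1.2)·(-1.0755) = 20.9925.

Step 5 — scale by n: T² = 5 · 20.9925 = 104.9623.

T² ≈ 104.9623


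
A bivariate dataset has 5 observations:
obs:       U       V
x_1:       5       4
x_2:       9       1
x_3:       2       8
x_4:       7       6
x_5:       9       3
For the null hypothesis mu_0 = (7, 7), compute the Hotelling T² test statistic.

Step 1 — sample mean vector:
  mean(U) = (5 + 9 + 2 + 7 + 9) / 5 = 32/5 = 6.4
  mean(V) = (4 + 1 + 8 + 6 + 3) / 5 = 22/5 = 4.4
  x̄ = (6.4, 4.4),  deviation x̄ - mu_0 = (6.4, 4.4) - (7, 7) = (-0.6, -2.6).

Step 2 — sample covariance matrix, S[i,j] = (1/(n-1)) · Σ_k (x_{k,i} - mean_i) · (x_{k,j} - mean_j), divisor n-1 = 4:
  S[U,U] = ((-1.4)·(-1.4) + (2.6)·(2.6) + (-4.4)·(-4.4) + (0.6)·(0.6) + (2.6)·(2.6)) / 4 = 35.2/4 = 8.8
  S[U,V] = ((-1.4)·(-0.4) + (2.6)·(-3.4) + (-4.4)·(3.6) + (0.6)·(1.6) + (2.6)·(-1.4)) / 4 = -26.8/4 = -6.7
  S[V,V] = ((-0.4)·(-0.4) + (-3.4)·(-3.4) + (3.6)·(3.6) + (1.6)·(1.6) + (-1.4)·(-1.4)) / 4 = 29.2/4 = 7.3
  S = [[8.8, -6.7],
 [-6.7, 7.3]].

Step 3 — invert S. det(S) = 8.8·7.3 - (-6.7)² = 19.35.
  S^{-1} = (1/det) · [[d, -b], [-b, a]] = [[0.3773, 0.3463],
 [0.3463, 0.4548]].

Step 4 — quadratic form (x̄ - mu_0)^T · S^{-1} · (x̄ - mu_0):
  S^{-1} · (x̄ - mu_0) = (-1.1266, -1.3902),
  (x̄ - mu_0)^T · [...] = (-0.6)·(-1.1266) + (-2.6)·(-1.3902) = 4.2904.

Step 5 — scale by n: T² = 5 · 4.2904 = 21.4522.

T² ≈ 21.4522


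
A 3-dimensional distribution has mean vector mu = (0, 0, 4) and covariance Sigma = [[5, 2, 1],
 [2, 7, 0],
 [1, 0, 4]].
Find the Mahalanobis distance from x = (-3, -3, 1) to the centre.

Step 1 — centre the observation: (x - mu) = (-3, -3, -3).

Step 2 — invert Sigma (cofactor / det for 3×3, or solve directly):
  Sigma^{-1} = [[0.2393, -0.0684, -0.0598],
 [-0.0684, 0.1624, 0.0171],
 [-0.0598, 0.0171, 0.265]].

Step 3 — form the quadratic (x - mu)^T · Sigma^{-1} · (x - mu):
  Sigma^{-1} · (x - mu) = (-0.3333, -0.3333, -0.6667).
  (x - mu)^T · [Sigma^{-1} · (x - mu)] = (-3)·(-0.3333) + (-3)·(-0.3333) + (-3)·(-0.6667) = 4.

Step 4 — take square root: d = √(4) ≈ 2.

d(x, mu) = √(4) ≈ 2


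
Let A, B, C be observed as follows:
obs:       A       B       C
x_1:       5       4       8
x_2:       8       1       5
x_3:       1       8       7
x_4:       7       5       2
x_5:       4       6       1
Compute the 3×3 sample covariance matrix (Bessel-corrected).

Step 1 — column means:
  mean(A) = (5 + 8 + 1 + 7 + 4) / 5 = 25/5 = 5
  mean(B) = (4 + 1 + 8 + 5 + 6) / 5 = 24/5 = 4.8
  mean(C) = (8 + 5 + 7 + 2 + 1) / 5 = 23/5 = 4.6

Step 2 — sample covariance S[i,j] = (1/(n-1)) · Σ_k (x_{k,i} - mean_i) · (x_{k,j} - mean_j), with n-1 = 4.
  S[A,A] = ((0)·(0) + (3)·(3) + (-4)·(-4) + (2)·(2) + (-1)·(-1)) / 4 = 30/4 = 7.5
  S[A,B] = ((0)·(-0.8) + (3)·(-3.8) + (-4)·(3.2) + (2)·(0.2) + (-1)·(1.2)) / 4 = -25/4 = -6.25
  S[A,C] = ((0)·(3.4) + (3)·(0.4) + (-4)·(2.4) + (2)·(-2.6) + (-1)·(-3.6)) / 4 = -10/4 = -2.5
  S[B,B] = ((-0.8)·(-0.8) + (-3.8)·(-3.8) + (3.2)·(3.2) + (0.2)·(0.2) + (1.2)·(1.2)) / 4 = 26.8/4 = 6.7
  S[B,C] = ((-0.8)·(3.4) + (-3.8)·(0.4) + (3.2)·(2.4) + (0.2)·(-2.6) + (1.2)·(-3.6)) / 4 = -1.4/4 = -0.35
  S[C,C] = ((3.4)·(3.4) + (0.4)·(0.4) + (2.4)·(2.4) + (-2.6)·(-2.6) + (-3.6)·(-3.6)) / 4 = 37.2/4 = 9.3

S is symmetric (S[j,i] = S[i,j]). Assembling:

S = [[7.5, -6.25, -2.5],
 [-6.25, 6.7, -0.35],
 [-2.5, -0.35, 9.3]]


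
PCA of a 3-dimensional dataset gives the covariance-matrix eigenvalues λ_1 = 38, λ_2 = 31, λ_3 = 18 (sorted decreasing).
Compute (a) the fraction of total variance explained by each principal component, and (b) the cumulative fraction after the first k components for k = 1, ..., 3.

Step 1 — total variance = trace(Sigma) = Σ λ_i = 38 + 31 + 18 = 87.

Step 2 — fraction explained by component i = λ_i / Σ λ:
  PC1: 38/87 = 0.4368
  PC2: 31/87 = 0.3563
  PC3: 18/87 = 0.2069

Step 3 — cumulative fraction after k components = (λ_1 + ... + λ_k) / Σ λ:
  k = 1: 38/87 = 0.4368
  k = 2: (38 + 31)/87 = 69/87 = 0.7931
  k = 3: (38 + 31 + 18)/87 = 87/87 = 1

Summary (fraction, with percent):

explained: PC1 0.4368 (43.68%), PC2 0.3563 (35.63%), PC3 0.2069 (20.69%);  cumulative: 0.4368, 0.7931, 1


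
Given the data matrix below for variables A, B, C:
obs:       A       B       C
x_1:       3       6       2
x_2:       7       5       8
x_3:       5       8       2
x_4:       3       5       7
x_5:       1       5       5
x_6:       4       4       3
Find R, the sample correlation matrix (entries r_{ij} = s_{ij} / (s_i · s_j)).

Step 1 — column means:
  mean(A) = (3 + 7 + 5 + 3 + 1 + 4) / 6 = 23/6 = 3.8333
  mean(B) = (6 + 5 + 8 + 5 + 5 + 4) / 6 = 33/6 = 5.5
  mean(C) = (2 + 8 + 2 + 7 + 5 + 3) / 6 = 27/6 = 4.5

Step 2 — sample variances and covariances s[i,j] = (1/(n-1)) · Σ_k (x_{k,i} - mean_i) · (x_{k,j} - mean_j), with n-1 = 5:
  s[A,A] = ((-0.8333)·(-0.8333) + (3.1667)·(3.1667) + (1.1667)·(1.1667) + (-0.8333)·(-0.8333) + (-2.8333)·(-2.8333) + (0.1667)·(0.1667)) / 5 = 20.8333/5 = 4.1667
  s[A,B] = ((-0.8333)·(0.5) + (3.1667)·(-0.5) + (1.1667)·(2.5) + (-0.8333)·(-0.5) + (-2.8333)·(-0.5) + (0.1667)·(-1.5)) / 5 = 2.5/5 = 0.5
  s[A,C] = ((-0.8333)·(-2.5) + (3.1667)·(3.5) + (1.1667)·(-2.5) + (-0.8333)·(2.5) + (-2.8333)·(0.5) + (0.1667)·(-1.5)) / 5 = 6.5/5 = 1.3
  s[B,B] = ((0.5)·(0.5) + (-0.5)·(-0.5) + (2.5)·(2.5) + (-0.5)·(-0.5) + (-0.5)·(-0.5) + (-1.5)·(-1.5)) / 5 = 9.5/5 = 1.9
  s[B,C] = ((0.5)·(-2.5) + (-0.5)·(3.5) + (2.5)·(-2.5) + (-0.5)·(2.5) + (-0.5)·(0.5) + (-1.5)·(-1.5)) / 5 = -8.5/5 = -1.7
  s[C,C] = ((-2.5)·(-2.5) + (3.5)·(3.5) + (-2.5)·(-2.5) + (2.5)·(2.5) + (0.5)·(0.5) + (-1.5)·(-1.5)) / 5 = 33.5/5 = 6.7
  Sample standard deviations s_i = √(s[i,i]):
  s(A) = √(4.1667) = 2.0412
  s(B) = √(1.9) = 1.3784
  s(C) = √(6.7) = 2.5884

Step 3 — r_{ij} = s_{ij} / (s_i · s_j):
  r[A,A] = 1 (diagonal).
  r[A,B] = 0.5 / (2.0412 · 1.3784) = 0.5 / 2.8137 = 0.1777
  r[A,C] = 1.3 / (2.0412 · 2.5884) = 1.3 / 5.2836 = 0.246
  r[B,B] = 1 (diagonal).
  r[B,C] = -1.7 / (1.3784 · 2.5884) = -1.7 / 3.5679 = -0.4765
  r[C,C] = 1 (diagonal).

R is symmetric with unit diagonal. Assembling:

R = [[1, 0.1777, 0.246],
 [0.1777, 1, -0.4765],
 [0.246, -0.4765, 1]]


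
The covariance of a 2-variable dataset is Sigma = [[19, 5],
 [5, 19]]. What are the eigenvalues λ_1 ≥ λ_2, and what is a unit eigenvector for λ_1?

Step 1 — characteristic polynomial of 2×2 Sigma:
  det(Sigma - λI) = λ² - trace · λ + det = 0.
  trace = 19 + 19 = 38, det = 19·19 - (5)² = 336.
Step 2 — discriminant:
  Δ = trace² - 4·det = 1444 - 1344 = 100.
Step 3 — eigenvalues:
  λ = (trace ± √Δ)/2 = (38 ± 10)/2,
  λ_1 = 24,  λ_2 = 14.

Step 4 — unit eigenvector for λ_1: solve (Sigma - λ_1 I)v = 0. First row:
  (19 - 24)·v_x + (5)·v_y = 0, i.e. (-5)·v_x + (5)·v_y = 0,
  so v ∝ (b, λ_1 - a) = (5, 5) = u.
  ||u|| = √((5)² + (5)²) = √(50) ≈ 7.0711,
  v_1 = u/||u|| ≈ (0.7071, 0.7071) (||v_1|| = 1).

λ_1 = 24,  λ_2 = 14;  v_1 ≈ (0.7071, 0.7071)


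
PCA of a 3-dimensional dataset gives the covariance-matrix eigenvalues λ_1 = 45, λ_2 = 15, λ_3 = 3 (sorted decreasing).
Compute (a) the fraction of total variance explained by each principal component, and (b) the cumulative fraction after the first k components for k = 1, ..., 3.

Step 1 — total variance = trace(Sigma) = Σ λ_i = 45 + 15 + 3 = 63.

Step 2 — fraction explained by component i = λ_i / Σ λ:
  PC1: 45/63 = 0.7143
  PC2: 15/63 = 0.2381
  PC3: 3/63 = 0.0476

Step 3 — cumulative fraction after k components = (λ_1 + ... + λ_k) / Σ λ:
  k = 1: 45/63 = 0.7143
  k = 2: (45 + 15)/63 = 60/63 = 0.9524
  k = 3: (45 + 15 + 3)/63 = 63/63 = 1

Summary (fraction, with percent):

explained: PC1 0.7143 (71.43%), PC2 0.2381 (23.81%), PC3 0.0476 (4.76%);  cumulative: 0.7143, 0.9524, 1


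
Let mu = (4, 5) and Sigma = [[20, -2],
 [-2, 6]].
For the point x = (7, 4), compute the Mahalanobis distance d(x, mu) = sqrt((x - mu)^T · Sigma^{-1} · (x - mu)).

Step 1 — centre the observation: (x - mu) = (3, -1).

Step 2 — invert Sigma. det(Sigma) = 20·6 - (-2)² = 116.
  Sigma^{-1} = (1/det) · [[d, -b], [-b, a]] = [[0.0517, 0.0172],
 [0.0172, 0.1724]].

Step 3 — form the quadratic (x - mu)^T · Sigma^{-1} · (x - mu):
  Sigma^{-1} · (x - mu) = (0.1379, -0.1207).
  (x - mu)^T · [Sigma^{-1} · (x - mu)] = (3)·(0.1379) + (-1)·(-0.1207) = 0.5345.

Step 4 — take square root: d = √(0.5345) ≈ 0.7311.

d(x, mu) = √(0.5345) ≈ 0.7311


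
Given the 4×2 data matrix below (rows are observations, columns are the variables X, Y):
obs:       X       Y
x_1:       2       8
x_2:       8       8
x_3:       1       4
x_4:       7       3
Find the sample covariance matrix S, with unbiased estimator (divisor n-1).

Step 1 — column means:
  mean(X) = (2 + 8 + 1 + 7) / 4 = 18/4 = 4.5
  mean(Y) = (8 + 8 + 4 + 3) / 4 = 23/4 = 5.75

Step 2 — sample covariance S[i,j] = (1/(n-1)) · Σ_k (x_{k,i} - mean_i) · (x_{k,j} - mean_j), with n-1 = 3.
  S[X,X] = ((-2.5)·(-2.5) + (3.5)·(3.5) + (-3.5)·(-3.5) + (2.5)·(2.5)) / 3 = 37/3 = 12.3333
  S[X,Y] = ((-2.5)·(2.25) + (3.5)·(2.25) + (-3.5)·(-1.75) + (2.5)·(-2.75)) / 3 = 1.5/3 = 0.5
  S[Y,Y] = ((2.25)·(2.25) + (2.25)·(2.25) + (-1.75)·(-1.75) + (-2.75)·(-2.75)) / 3 = 20.75/3 = 6.9167

S is symmetric (S[j,i] = S[i,j]). Assembling:

S = [[12.3333, 0.5],
 [0.5, 6.9167]]


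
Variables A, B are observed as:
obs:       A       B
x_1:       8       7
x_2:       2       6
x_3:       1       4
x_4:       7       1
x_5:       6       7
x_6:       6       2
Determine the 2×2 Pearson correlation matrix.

Step 1 — column means:
  mean(A) = (8 + 2 + 1 + 7 + 6 + 6) / 6 = 30/6 = 5
  mean(B) = (7 + 6 + 4 + 1 + 7 + 2) / 6 = 27/6 = 4.5

Step 2 — sample variances and covariances s[i,j] = (1/(n-1)) · Σ_k (x_{k,i} - mean_i) · (x_{k,j} - mean_j), with n-1 = 5:
  s[A,A] = ((3)·(3) + (-3)·(-3) + (-4)·(-4) + (2)·(2) + (1)·(1) + (1)·(1)) / 5 = 40/5 = 8
  s[A,B] = ((3)·(2.5) + (-3)·(1.5) + (-4)·(-0.5) + (2)·(-3.5) + (1)·(2.5) + (1)·(-2.5)) / 5 = -2/5 = -0.4
  s[B,B] = ((2.5)·(2.5) + (1.5)·(1.5) + (-0.5)·(-0.5) + (-3.5)·(-3.5) + (2.5)·(2.5) + (-2.5)·(-2.5)) / 5 = 33.5/5 = 6.7
  Sample standard deviations s_i = √(s[i,i]):
  s(A) = √(8) = 2.8284
  s(B) = √(6.7) = 2.5884

Step 3 — r_{ij} = s_{ij} / (s_i · s_j):
  r[A,A] = 1 (diagonal).
  r[A,B] = -0.4 / (2.8284 · 2.5884) = -0.4 / 7.3212 = -0.0546
  r[B,B] = 1 (diagonal).

R is symmetric with unit diagonal. Assembling:

R = [[1, -0.0546],
 [-0.0546, 1]]


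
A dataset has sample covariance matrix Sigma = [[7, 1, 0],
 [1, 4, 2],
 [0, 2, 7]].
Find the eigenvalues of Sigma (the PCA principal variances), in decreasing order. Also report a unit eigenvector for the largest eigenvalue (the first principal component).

Step 1 — characteristic polynomial p(λ) = det(λI - Sigma) = λ³ - tr·λ² + c_1·λ - det, where tr = trace, c_1 = sum of the principal 2×2 minors, det = det(Sigma):
  tr = 7 + 4 + 7 = 18,
  c_1 = (7·4 - (1)²) + (7·7 - (0)²) + (4·7 - (2)²) = 27 + 49 + 24 = 100,
  det = 7·(4·7 - (2)²) - (1)·((1)·7 - (2)·(0)) + (0)·((1)·(2) - 4·(0)) = 7·(24) - (1)·(7) + (0)·(2) = 161.
  So p(λ) = λ³ - 18λ² + 100λ - 161.
Step 2 — look for an integer root (rational root theorem: any rational root is an integer divisor of 161). Testing λ = 7:
  p(7) = 343 - 882 + 700 - 161 = 0  ✓
  Dividing out (λ - 7): p(λ) = (λ - 7)(λ² - 11λ + 23).
Step 3 — remaining eigenvalues from the quadratic λ² - 11λ + 23 = 0:
  Δ = 11² - 4·23 = 121 - 92 = 29,  λ = (11 ± √29)/2 = (11 ± 5.3852)/2 ≈ 8.1926 or 2.8074.
  Sorted: λ_1 = 8.1926,  λ_2 = 7,  λ_3 = 2.8074  (check: sum = 18 = tr ✓).

Step 4 — unit eigenvector for λ_1 ≈ 8.1926: v spans the null space of (Sigma - λ_1 I), whose rows are
  r_1 = (-1.1926, 1, 0),  r_2 = (1, -4.1926, 2),  r_3 = (0, 2, -1.1926).
  v is orthogonal to every row, so take v ∝ r_1 × r_2 = ((1)·(2) - (0)·(-4.1926), (0)·(1) - (-1.1926)·(2), (-1.1926)·(-4.1926) - (1)·(1)) ≈ (2, 2.3852, 4).
  Let u = (2, 2.3852, 4).
  ||u|| = √((2)² + (2.3852)² + (4)²) = √(25.689) ≈ 5.0684,  v_1 = u/||u|| ≈ (0.3946, 0.4706, 0.7892) (||v_1|| = 1).

λ_1 = 8.1926,  λ_2 = 7,  λ_3 = 2.8074;  v_1 ≈ (0.3946, 0.4706, 0.7892)


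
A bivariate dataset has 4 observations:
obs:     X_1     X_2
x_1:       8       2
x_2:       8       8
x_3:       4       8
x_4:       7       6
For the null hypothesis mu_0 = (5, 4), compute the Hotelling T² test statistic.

Step 1 — sample mean vector:
  mean(X_1) = (8 + 8 + 4 + 7) / 4 = 27/4 = 6.75
  mean(X_2) = (2 + 8 + 8 + 6) / 4 = 24/4 = 6
  x̄ = (6.75, 6),  deviation x̄ - mu_0 = (6.75, 6) - (5, 4) = (1.75, 2).

Step 2 — sample covariance matrix, S[i,j] = (1/(n-1)) · Σ_k (x_{k,i} - mean_i) · (x_{k,j} - mean_j), divisor n-1 = 3:
  S[X_1,X_1] = ((1.25)·(1.25) + (1.25)·(1.25) + (-2.75)·(-2.75) + (0.25)·(0.25)) / 3 = 10.75/3 = 3.5833
  S[X_1,X_2] = ((1.25)·(-4) + (1.25)·(2) + (-2.75)·(2) + (0.25)·(0)) / 3 = -8/3 = -2.6667
  S[X_2,X_2] = ((-4)·(-4) + (2)·(2) + (2)·(2) + (0)·(0)) / 3 = 24/3 = 8
  S = [[3.5833, -2.6667],
 [-2.6667, 8]].

Step 3 — invert S. det(S) = 3.5833·8 - (-2.6667)² = 21.5556.
  S^{-1} = (1/det) · [[d, -b], [-b, a]] = [[0.3711, 0.1237],
 [0.1237, 0.1662]].

Step 4 — quadratic form (x̄ - mu_0)^T · S^{-1} · (x̄ - mu_0):
  S^{-1} · (x̄ - mu_0) = (0.8969, 0.549),
  (x̄ - mu_0)^T · [...] = (1.75)·(0.8969) + (2)·(0.549) = 2.6675.

Step 5 — scale by n: T² = 4 · 2.6675 = 10.6701.

T² ≈ 10.6701


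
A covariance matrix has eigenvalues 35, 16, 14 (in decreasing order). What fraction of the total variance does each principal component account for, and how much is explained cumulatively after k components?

Step 1 — total variance = trace(Sigma) = Σ λ_i = 35 + 16 + 14 = 65.

Step 2 — fraction explained by component i = λ_i / Σ λ:
  PC1: 35/65 = 0.5385
  PC2: 16/65 = 0.2462
  PC3: 14/65 = 0.2154

Step 3 — cumulative fraction after k components = (λ_1 + ... + λ_k) / Σ λ:
  k = 1: 35/65 = 0.5385
  k = 2: (35 + 16)/65 = 51/65 = 0.7846
  k = 3: (35 + 16 + 14)/65 = 65/65 = 1

Summary (fraction, with percent):

explained: PC1 0.5385 (53.85%), PC2 0.2462 (24.62%), PC3 0.2154 (21.54%);  cumulative: 0.5385, 0.7846, 1


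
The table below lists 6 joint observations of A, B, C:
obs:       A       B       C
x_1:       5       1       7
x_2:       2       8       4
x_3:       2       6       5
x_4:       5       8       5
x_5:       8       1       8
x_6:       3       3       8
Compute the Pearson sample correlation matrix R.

Step 1 — column means:
  mean(A) = (5 + 2 + 2 + 5 + 8 + 3) / 6 = 25/6 = 4.1667
  mean(B) = (1 + 8 + 6 + 8 + 1 + 3) / 6 = 27/6 = 4.5
  mean(C) = (7 + 4 + 5 + 5 + 8 + 8) / 6 = 37/6 = 6.1667

Step 2 — sample variances and covariances s[i,j] = (1/(n-1)) · Σ_k (x_{k,i} - mean_i) · (x_{k,j} - mean_j), with n-1 = 5:
  s[A,A] = ((0.8333)·(0.8333) + (-2.1667)·(-2.1667) + (-2.1667)·(-2.1667) + (0.8333)·(0.8333) + (3.8333)·(3.8333) + (-1.1667)·(-1.1667)) / 5 = 26.8333/5 = 5.3667
  s[A,B] = ((0.8333)·(-3.5) + (-2.1667)·(3.5) + (-2.1667)·(1.5) + (0.8333)·(3.5) + (3.8333)·(-3.5) + (-1.1667)·(-1.5)) / 5 = -22.5/5 = -4.5
  s[A,C] = ((0.8333)·(0.8333) + (-2.1667)·(-2.1667) + (-2.1667)·(-1.1667) + (0.8333)·(-1.1667) + (3.8333)·(1.8333) + (-1.1667)·(1.8333)) / 5 = 11.8333/5 = 2.3667
  s[B,B] = ((-3.5)·(-3.5) + (3.5)·(3.5) + (1.5)·(1.5) + (3.5)·(3.5) + (-3.5)·(-3.5) + (-1.5)·(-1.5)) / 5 = 53.5/5 = 10.7
  s[B,C] = ((-3.5)·(0.8333) + (3.5)·(-2.1667) + (1.5)·(-1.1667) + (3.5)·(-1.1667) + (-3.5)·(1.8333) + (-1.5)·(1.8333)) / 5 = -25.5/5 = -5.1
  s[C,C] = ((0.8333)·(0.8333) + (-2.1667)·(-2.1667) + (-1.1667)·(-1.1667) + (-1.1667)·(-1.1667) + (1.8333)·(1.8333) + (1.8333)·(1.8333)) / 5 = 14.8333/5 = 2.9667
  Sample standard deviations s_i = √(s[i,i]):
  s(A) = √(5.3667) = 2.3166
  s(B) = √(10.7) = 3.2711
  s(C) = √(2.9667) = 1.7224

Step 3 — r_{ij} = s_{ij} / (s_i · s_j):
  r[A,A] = 1 (diagonal).
  r[A,B] = -4.5 / (2.3166 · 3.2711) = -4.5 / 7.5778 = -0.5938
  r[A,C] = 2.3667 / (2.3166 · 1.7224) = 2.3667 / 3.9901 = 0.5931
  r[B,B] = 1 (diagonal).
  r[B,C] = -5.1 / (3.2711 · 1.7224) = -5.1 / 5.6341 = -0.9052
  r[C,C] = 1 (diagonal).

R is symmetric with unit diagonal. Assembling:

R = [[1, -0.5938, 0.5931],
 [-0.5938, 1, -0.9052],
 [0.5931, -0.9052, 1]]


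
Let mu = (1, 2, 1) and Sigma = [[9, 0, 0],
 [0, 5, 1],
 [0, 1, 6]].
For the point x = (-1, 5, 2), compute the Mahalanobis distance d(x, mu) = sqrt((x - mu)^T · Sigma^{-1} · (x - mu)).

Step 1 — centre the observation: (x - mu) = (-2, 3, 1).

Step 2 — invert Sigma (cofactor / det for 3×3, or solve directly):
  Sigma^{-1} = [[0.1111, 0, 0],
 [0, 0.2069, -0.0345],
 [0, -0.0345, 0.1724]].

Step 3 — form the quadratic (x - mu)^T · Sigma^{-1} · (x - mu):
  Sigma^{-1} · (x - mu) = (-0.2222, 0.5862, 0.069).
  (x - mu)^T · [Sigma^{-1} · (x - mu)] = (-2)·(-0.2222) + (3)·(0.5862) + (1)·(0.069) = 2.272.

Step 4 — take square root: d = √(2.272) ≈ 1.5073.

d(x, mu) = √(2.272) ≈ 1.5073


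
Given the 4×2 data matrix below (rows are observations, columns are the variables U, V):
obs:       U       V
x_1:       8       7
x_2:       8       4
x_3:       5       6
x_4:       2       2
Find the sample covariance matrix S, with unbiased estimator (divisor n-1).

Step 1 — column means:
  mean(U) = (8 + 8 + 5 + 2) / 4 = 23/4 = 5.75
  mean(V) = (7 + 4 + 6 + 2) / 4 = 19/4 = 4.75

Step 2 — sample covariance S[i,j] = (1/(n-1)) · Σ_k (x_{k,i} - mean_i) · (x_{k,j} - mean_j), with n-1 = 3.
  S[U,U] = ((2.25)·(2.25) + (2.25)·(2.25) + (-0.75)·(-0.75) + (-3.75)·(-3.75)) / 3 = 24.75/3 = 8.25
  S[U,V] = ((2.25)·(2.25) + (2.25)·(-0.75) + (-0.75)·(1.25) + (-3.75)·(-2.75)) / 3 = 12.75/3 = 4.25
  S[V,V] = ((2.25)·(2.25) + (-0.75)·(-0.75) + (1.25)·(1.25) + (-2.75)·(-2.75)) / 3 = 14.75/3 = 4.9167

S is symmetric (S[j,i] = S[i,j]). Assembling:

S = [[8.25, 4.25],
 [4.25, 4.9167]]


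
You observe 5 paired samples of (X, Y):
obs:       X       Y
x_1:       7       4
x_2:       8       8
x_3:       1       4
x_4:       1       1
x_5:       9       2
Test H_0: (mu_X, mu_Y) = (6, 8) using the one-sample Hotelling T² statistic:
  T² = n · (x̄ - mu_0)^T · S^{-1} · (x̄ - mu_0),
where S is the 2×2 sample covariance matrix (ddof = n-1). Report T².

Step 1 — sample mean vector:
  mean(X) = (7 + 8 + 1 + 1 + 9) / 5 = 26/5 = 5.2
  mean(Y) = (4 + 8 + 4 + 1 + 2) / 5 = 19/5 = 3.8
  x̄ = (5.2, 3.8),  deviation x̄ - mu_0 = (5.2, 3.8) - (6, 8) = (-0.8, -4.2).

Step 2 — sample covariance matrix, S[i,j] = (1/(n-1)) · Σ_k (x_{k,i} - mean_i) · (x_{k,j} - mean_j), divisor n-1 = 4:
  S[X,X] = ((1.8)·(1.8) + (2.8)·(2.8) + (-4.2)·(-4.2) + (-4.2)·(-4.2) + (3.8)·(3.8)) / 4 = 60.8/4 = 15.2
  S[X,Y] = ((1.8)·(0.2) + (2.8)·(4.2) + (-4.2)·(0.2) + (-4.2)·(-2.8) + (3.8)·(-1.8)) / 4 = 16.2/4 = 4.05
  S[Y,Y] = ((0.2)·(0.2) + (4.2)·(4.2) + (0.2)·(0.2) + (-2.8)·(-2.8) + (-1.8)·(-1.8)) / 4 = 28.8/4 = 7.2
  S = [[15.2, 4.05],
 [4.05, 7.2]].

Step 3 — invert S. det(S) = 15.2·7.2 - (4.05)² = 93.0375.
  S^{-1} = (1/det) · [[d, -b], [-b, a]] = [[0.0774, -0.0435],
 [-0.0435, 0.1634]].

Step 4 — quadratic form (x̄ - mu_0)^T · S^{-1} · (x̄ - mu_0):
  S^{-1} · (x̄ - mu_0) = (0.1209, -0.6514),
  (x̄ - mu_0)^T · [...] = (-0.8)·(0.1209) + (-4.2)·(-0.6514) = 2.6389.

Step 5 — scale by n: T² = 5 · 2.6389 = 13.1947.

T² ≈ 13.1947


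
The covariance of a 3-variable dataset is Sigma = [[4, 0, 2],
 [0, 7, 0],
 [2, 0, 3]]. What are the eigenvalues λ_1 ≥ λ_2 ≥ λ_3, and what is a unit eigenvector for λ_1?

Step 1 — characteristic polynomial p(λ) = det(λI - Sigma) = λ³ - tr·λ² + c_1·λ - det, where tr = trace, c_1 = sum of the principal 2×2 minors, det = det(Sigma):
  tr = 4 + 7 + 3 = 14,
  c_1 = (4·7 - (0)²) + (4·3 - (2)²) + (7·3 - (0)²) = 28 + 8 + 21 = 57,
  det = 4·(7·3 - (0)²) - (0)·((0)·3 - (0)·(2)) + (2)·((0)·(0) - 7·(2)) = 4·(21) - (0)·(0) + (2)·(-14) = 56.
  So p(λ) = λ³ - 14λ² + 57λ - 56.
Step 2 — look for an integer root (rational root theorem: any rational root is an integer divisor of 56). Testing λ = 7:
  p(7) = 343 - 686 + 399 - 56 = 0  ✓
  Dividing out (λ - 7): p(λ) = (λ - 7)(λ² - 7λ + 8).
Step 3 — remaining eigenvalues from the quadratic λ² - 7λ + 8 = 0:
  Δ = 7² - 4·8 = 49 - 32 = 17,  λ = (7 ± √17)/2 = (7 ± 4.1231)/2 ≈ 5.5616 or 1.4384.
  Sorted: λ_1 = 7,  λ_2 = 5.5616,  λ_3 = 1.4384  (check: sum = 14 = tr ✓).

Step 4 — unit eigenvector for λ_1 = 7: v spans the null space of (Sigma - λ_1 I), whose rows are
  r_1 = (-3, 0, 2),  r_2 = (0, 0, 0),  r_3 = (2, 0, -4).
  v is orthogonal to every row, so take v ∝ r_1 × r_3 = ((0)·(-4) - (2)·(0), (2)·(2) - (-3)·(-4), (-3)·(0) - (0)·(2)) = (0, -8, 0).
  Rescale (divide by 8; multiply by -1 so the first nonzero entry is positive): u = (0, 1, 0).
  ||u|| = √((0)² + (1)² + (0)²) = √(1) = 1,  v_1 = u/||u|| ≈ (0, 1, 0) (||v_1|| = 1).

λ_1 = 7,  λ_2 = 5.5616,  λ_3 = 1.4384;  v_1 ≈ (0, 1, 0)


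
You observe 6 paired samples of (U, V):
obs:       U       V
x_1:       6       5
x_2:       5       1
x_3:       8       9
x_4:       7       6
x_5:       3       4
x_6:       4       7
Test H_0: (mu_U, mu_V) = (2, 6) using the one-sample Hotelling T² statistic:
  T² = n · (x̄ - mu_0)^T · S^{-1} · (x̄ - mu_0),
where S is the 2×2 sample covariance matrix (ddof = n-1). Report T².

Step 1 — sample mean vector:
  mean(U) = (6 + 5 + 8 + 7 + 3 + 4) / 6 = 33/6 = 5.5
  mean(V) = (5 + 1 + 9 + 6 + 4 + 7) / 6 = 32/6 = 5.3333
  x̄ = (5.5, 5.3333),  deviation x̄ - mu_0 = (5.5, 5.3333) - (2, 6) = (3.5, -0.6667).

Step 2 — sample covariance matrix, S[i,j] = (1/(n-1)) · Σ_k (x_{k,i} - mean_i) · (x_{k,j} - mean_j), divisor n-1 = 5:
  S[U,U] = ((0.5)·(0.5) + (-0.5)·(-0.5) + (2.5)·(2.5) + (1.5)·(1.5) + (-2.5)·(-2.5) + (-1.5)·(-1.5)) / 5 = 17.5/5 = 3.5
  S[U,V] = ((0.5)·(-0.3333) + (-0.5)·(-4.3333) + (2.5)·(3.6667) + (1.5)·(0.6667) + (-2.5)·(-1.3333) + (-1.5)·(1.6667)) / 5 = 13/5 = 2.6
  S[V,V] = ((-0.3333)·(-0.3333) + (-4.3333)·(-4.3333) + (3.6667)·(3.6667) + (0.6667)·(0.6667) + (-1.3333)·(-1.3333) + (1.6667)·(1.6667)) / 5 = 37.3333/5 = 7.4667
  S = [[3.5, 2.6],
 [2.6, 7.4667]].

Step 3 — invert S. det(S) = 3.5·7.4667 - (2.6)² = 19.3733.
  S^{-1} = (1/det) · [[d, -b], [-b, a]] = [[0.3854, -0.1342],
 [-0.1342, 0.1807]].

Step 4 — quadratic form (x̄ - mu_0)^T · S^{-1} · (x̄ - mu_0):
  S^{-1} · (x̄ - mu_0) = (1.4384, -0.5902),
  (x̄ - mu_0)^T · [...] = (3.5)·(1.4384) + (-0.6667)·(-0.5902) = 5.4279.

Step 5 — scale by n: T² = 6 · 5.4279 = 32.5671.

T² ≈ 32.5671


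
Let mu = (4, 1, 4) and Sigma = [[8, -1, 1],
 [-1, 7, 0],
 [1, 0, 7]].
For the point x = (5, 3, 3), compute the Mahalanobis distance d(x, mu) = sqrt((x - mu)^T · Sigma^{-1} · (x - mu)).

Step 1 — centre the observation: (x - mu) = (1, 2, -1).

Step 2 — invert Sigma (cofactor / det for 3×3, or solve directly):
  Sigma^{-1} = [[0.1296, 0.0185, -0.0185],
 [0.0185, 0.1455, -0.0026],
 [-0.0185, -0.0026, 0.1455]].

Step 3 — form the quadratic (x - mu)^T · Sigma^{-1} · (x - mu):
  Sigma^{-1} · (x - mu) = (0.1852, 0.3122, -0.1693).
  (x - mu)^T · [Sigma^{-1} · (x - mu)] = (1)·(0.1852) + (2)·(0.3122) + (-1)·(-0.1693) = 0.9788.

Step 4 — take square root: d = √(0.9788) ≈ 0.9894.

d(x, mu) = √(0.9788) ≈ 0.9894


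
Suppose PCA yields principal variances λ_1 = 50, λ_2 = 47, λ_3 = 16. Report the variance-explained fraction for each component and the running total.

Step 1 — total variance = trace(Sigma) = Σ λ_i = 50 + 47 + 16 = 113.

Step 2 — fraction explained by component i = λ_i / Σ λ:
  PC1: 50/113 = 0.4425
  PC2: 47/113 = 0.4159
  PC3: 16/113 = 0.1416

Step 3 — cumulative fraction after k components = (λ_1 + ... + λ_k) / Σ λ:
  k = 1: 50/113 = 0.4425
  k = 2: (50 + 47)/113 = 97/113 = 0.8584
  k = 3: (50 + 47 + 16)/113 = 113/113 = 1

Summary (fraction, with percent):

explained: PC1 0.4425 (44.25%), PC2 0.4159 (41.59%), PC3 0.1416 (14.16%);  cumulative: 0.4425, 0.8584, 1


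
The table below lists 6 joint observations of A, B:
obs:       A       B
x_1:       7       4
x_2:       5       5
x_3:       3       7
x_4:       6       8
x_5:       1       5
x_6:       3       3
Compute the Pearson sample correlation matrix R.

Step 1 — column means:
  mean(A) = (7 + 5 + 3 + 6 + 1 + 3) / 6 = 25/6 = 4.1667
  mean(B) = (4 + 5 + 7 + 8 + 5 + 3) / 6 = 32/6 = 5.3333

Step 2 — sample variances and covariances s[i,j] = (1/(n-1)) · Σ_k (x_{k,i} - mean_i) · (x_{k,j} - mean_j), with n-1 = 5:
  s[A,A] = ((2.8333)·(2.8333) + (0.8333)·(0.8333) + (-1.1667)·(-1.1667) + (1.8333)·(1.8333) + (-3.1667)·(-3.1667) + (-1.1667)·(-1.1667)) / 5 = 24.8333/5 = 4.9667
  s[A,B] = ((2.8333)·(-1.3333) + (0.8333)·(-0.3333) + (-1.1667)·(1.6667) + (1.8333)·(2.6667) + (-3.1667)·(-0.3333) + (-1.1667)·(-2.3333)) / 5 = 2.6667/5 = 0.5333
  s[B,B] = ((-1.3333)·(-1.3333) + (-0.3333)·(-0.3333) + (1.6667)·(1.6667) + (2.6667)·(2.6667) + (-0.3333)·(-0.3333) + (-2.3333)·(-2.3333)) / 5 = 17.3333/5 = 3.4667
  Sample standard deviations s_i = √(s[i,i]):
  s(A) = √(4.9667) = 2.2286
  s(B) = √(3.4667) = 1.8619

Step 3 — r_{ij} = s_{ij} / (s_i · s_j):
  r[A,A] = 1 (diagonal).
  r[A,B] = 0.5333 / (2.2286 · 1.8619) = 0.5333 / 4.1494 = 0.1285
  r[B,B] = 1 (diagonal).

R is symmetric with unit diagonal. Assembling:

R = [[1, 0.1285],
 [0.1285, 1]]


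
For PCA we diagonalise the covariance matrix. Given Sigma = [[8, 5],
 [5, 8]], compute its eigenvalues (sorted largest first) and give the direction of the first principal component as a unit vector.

Step 1 — characteristic polynomial of 2×2 Sigma:
  det(Sigma - λI) = λ² - trace · λ + det = 0.
  trace = 8 + 8 = 16, det = 8·8 - (5)² = 39.
Step 2 — discriminant:
  Δ = trace² - 4·det = 256 - 156 = 100.
Step 3 — eigenvalues:
  λ = (trace ± √Δ)/2 = (16 ± 10)/2,
  λ_1 = 13,  λ_2 = 3.

Step 4 — unit eigenvector for λ_1: solve (Sigma - λ_1 I)v = 0. First row:
  (8 - 13)·v_x + (5)·v_y = 0, i.e. (-5)·v_x + (5)·v_y = 0,
  so v ∝ (b, λ_1 - a) = (5, 5) = u.
  ||u|| = √((5)² + (5)²) = √(50) ≈ 7.0711,
  v_1 = u/||u|| ≈ (0.7071, 0.7071) (||v_1|| = 1).

λ_1 = 13,  λ_2 = 3;  v_1 ≈ (0.7071, 0.7071)


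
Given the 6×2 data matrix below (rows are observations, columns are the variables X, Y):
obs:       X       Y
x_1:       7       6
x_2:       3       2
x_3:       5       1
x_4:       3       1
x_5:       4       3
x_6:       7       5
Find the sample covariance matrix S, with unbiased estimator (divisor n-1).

Step 1 — column means:
  mean(X) = (7 + 3 + 5 + 3 + 4 + 7) / 6 = 29/6 = 4.8333
  mean(Y) = (6 + 2 + 1 + 1 + 3 + 5) / 6 = 18/6 = 3

Step 2 — sample covariance S[i,j] = (1/(n-1)) · Σ_k (x_{k,i} - mean_i) · (x_{k,j} - mean_j), with n-1 = 5.
  S[X,X] = ((2.1667)·(2.1667) + (-1.8333)·(-1.8333) + (0.1667)·(0.1667) + (-1.8333)·(-1.8333) + (-0.8333)·(-0.8333) + (2.1667)·(2.1667)) / 5 = 16.8333/5 = 3.3667
  S[X,Y] = ((2.1667)·(3) + (-1.8333)·(-1) + (0.1667)·(-2) + (-1.8333)·(-2) + (-0.8333)·(0) + (2.1667)·(2)) / 5 = 16/5 = 3.2
  S[Y,Y] = ((3)·(3) + (-1)·(-1) + (-2)·(-2) + (-2)·(-2) + (0)·(0) + (2)·(2)) / 5 = 22/5 = 4.4

S is symmetric (S[j,i] = S[i,j]). Assembling:

S = [[3.3667, 3.2],
 [3.2, 4.4]]


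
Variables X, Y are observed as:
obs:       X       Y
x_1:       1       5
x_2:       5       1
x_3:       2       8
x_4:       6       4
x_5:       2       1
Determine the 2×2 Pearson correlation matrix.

Step 1 — column means:
  mean(X) = (1 + 5 + 2 + 6 + 2) / 5 = 16/5 = 3.2
  mean(Y) = (5 + 1 + 8 + 4 + 1) / 5 = 19/5 = 3.8

Step 2 — sample variances and covariances s[i,j] = (1/(n-1)) · Σ_k (x_{k,i} - mean_i) · (x_{k,j} - mean_j), with n-1 = 4:
  s[X,X] = ((-2.2)·(-2.2) + (1.8)·(1.8) + (-1.2)·(-1.2) + (2.8)·(2.8) + (-1.2)·(-1.2)) / 4 = 18.8/4 = 4.7
  s[X,Y] = ((-2.2)·(1.2) + (1.8)·(-2.8) + (-1.2)·(4.2) + (2.8)·(0.2) + (-1.2)·(-2.8)) / 4 = -8.8/4 = -2.2
  s[Y,Y] = ((1.2)·(1.2) + (-2.8)·(-2.8) + (4.2)·(4.2) + (0.2)·(0.2) + (-2.8)·(-2.8)) / 4 = 34.8/4 = 8.7
  Sample standard deviations s_i = √(s[i,i]):
  s(X) = √(4.7) = 2.1679
  s(Y) = √(8.7) = 2.9496

Step 3 — r_{ij} = s_{ij} / (s_i · s_j):
  r[X,X] = 1 (diagonal).
  r[X,Y] = -2.2 / (2.1679 · 2.9496) = -2.2 / 6.3945 = -0.344
  r[Y,Y] = 1 (diagonal).

R is symmetric with unit diagonal. Assembling:

R = [[1, -0.344],
 [-0.344, 1]]


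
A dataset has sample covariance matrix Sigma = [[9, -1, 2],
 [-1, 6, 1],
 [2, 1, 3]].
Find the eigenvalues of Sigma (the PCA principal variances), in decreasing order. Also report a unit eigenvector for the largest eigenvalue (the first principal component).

Step 1 — characteristic polynomial p(λ) = det(λI - Sigma) = λ³ - tr·λ² + c_1·λ - det, where tr = trace, c_1 = sum of the principal 2×2 minors, det = det(Sigma):
  tr = 9 + 6 + 3 = 18,
  c_1 = (9·6 - (-1)²) + (9·3 - (2)²) + (6·3 - (1)²) = 53 + 23 + 17 = 93,
  det = 9·(6·3 - (1)²) - (-1)·((-1)·3 - (1)·(2)) + (2)·((-1)·(1) - 6·(2)) = 9·(17) - (-1)·(-5) + (2)·(-13) = 122.
  So p(λ) = λ³ - 18λ² + 93λ - 122.
Step 2 — look for an integer root (rational root theorem: any rational root is an integer divisor of 122). Testing λ = 2:
  p(2) = 8 - 72 + 186 - 122 = 0  ✓
  Dividing out (λ - 2): p(λ) = (λ - 2)(λ² - 16λ + 61).
Step 3 — remaining eigenvalues from the quadratic λ² - 16λ + 61 = 0:
  Δ = 16² - 4·61 = 256 - 244 = 12,  λ = (16 ± √12)/2 = (16 ± 3.4641)/2 ≈ 9.7321 or 6.2679.
  Sorted: λ_1 = 9.7321,  λ_2 = 6.2679,  λ_3 = 2  (check: sum = 18 = tr ✓).

Step 4 — unit eigenvector for λ_1 ≈ 9.7321: v spans the null space of (Sigma - λ_1 I), whose rows are
  r_1 = (-0.7321, -1, 2),  r_2 = (-1, -3.7321, 1),  r_3 = (2, 1, -6.7321).
  v is orthogonal to every row, so take v ∝ r_1 × r_2 = ((-1)·(1) - (2)·(-3.7321), (2)·(-1) - (-0.7321)·(1), (-0.7321)·(-3.7321) - (-1)·(-1)) ≈ (6.4641, -1.2679, 1.7321).
  Let u = (6.4641, -1.2679, 1.7321).
  ||u|| = √((6.4641)² + (-1.2679)² + (1.7321)²) = √(46.3923) ≈ 6.8112,  v_1 = u/||u|| ≈ (0.949, -0.1862, 0.2543) (||v_1|| = 1).

λ_1 = 9.7321,  λ_2 = 6.2679,  λ_3 = 2;  v_1 ≈ (0.949, -0.1862, 0.2543)


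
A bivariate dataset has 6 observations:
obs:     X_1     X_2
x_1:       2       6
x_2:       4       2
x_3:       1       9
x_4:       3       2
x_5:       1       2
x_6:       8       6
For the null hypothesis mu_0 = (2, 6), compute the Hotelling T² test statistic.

Step 1 — sample mean vector:
  mean(X_1) = (2 + 4 + 1 + 3 + 1 + 8) / 6 = 19/6 = 3.1667
  mean(X_2) = (6 + 2 + 9 + 2 + 2 + 6) / 6 = 27/6 = 4.5
  x̄ = (3.1667, 4.5),  deviation x̄ - mu_0 = (3.1667, 4.5) - (2, 6) = (1.1667, -1.5).

Step 2 — sample covariance matrix, S[i,j] = (1/(n-1)) · Σ_k (x_{k,i} - mean_i) · (x_{k,j} - mean_j), divisor n-1 = 5:
  S[X_1,X_1] = ((-1.1667)·(-1.1667) + (0.8333)·(0.8333) + (-2.1667)·(-2.1667) + (-0.1667)·(-0.1667) + (-2.1667)·(-2.1667) + (4.8333)·(4.8333)) / 5 = 34.8333/5 = 6.9667
  S[X_1,X_2] = ((-1.1667)·(1.5) + (0.8333)·(-2.5) + (-2.1667)·(4.5) + (-0.1667)·(-2.5) + (-2.1667)·(-2.5) + (4.8333)·(1.5)) / 5 = -0.5/5 = -0.1
  S[X_2,X_2] = ((1.5)·(1.5) + (-2.5)·(-2.5) + (4.5)·(4.5) + (-2.5)·(-2.5) + (-2.5)·(-2.5) + (1.5)·(1.5)) / 5 = 43.5/5 = 8.7
  S = [[6.9667, -0.1],
 [-0.1, 8.7]].

Step 3 — invert S. det(S) = 6.9667·8.7 - (-0.1)² = 60.6.
  S^{-1} = (1/det) · [[d, -b], [-b, a]] = [[0.1436, 0.0017],
 [0.0017, 0.115]].

Step 4 — quadratic form (x̄ - mu_0)^T · S^{-1} · (x̄ - mu_0):
  S^{-1} · (x̄ - mu_0) = (0.165, -0.1705),
  (x̄ - mu_0)^T · [...] = (1.1667)·(0.165) + (-1.5)·(-0.1705) = 0.4483.

Step 5 — scale by n: T² = 6 · 0.4483 = 2.6898.

T² ≈ 2.6898


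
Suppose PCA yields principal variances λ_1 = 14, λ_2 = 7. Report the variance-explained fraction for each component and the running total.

Step 1 — total variance = trace(Sigma) = Σ λ_i = 14 + 7 = 21.

Step 2 — fraction explained by component i = λ_i / Σ λ:
  PC1: 14/21 = 0.6667
  PC2: 7/21 = 0.3333

Step 3 — cumulative fraction after k components = (λ_1 + ... + λ_k) / Σ λ:
  k = 1: 14/21 = 0.6667
  k = 2: (14 + 7)/21 = 21/21 = 1

Summary (fraction, with percent):

explained: PC1 0.6667 (66.67%), PC2 0.3333 (33.33%);  cumulative: 0.6667, 1


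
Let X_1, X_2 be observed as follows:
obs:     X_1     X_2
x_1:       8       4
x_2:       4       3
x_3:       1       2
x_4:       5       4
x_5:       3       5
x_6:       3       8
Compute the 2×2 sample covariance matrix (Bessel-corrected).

Step 1 — column means:
  mean(X_1) = (8 + 4 + 1 + 5 + 3 + 3) / 6 = 24/6 = 4
  mean(X_2) = (4 + 3 + 2 + 4 + 5 + 8) / 6 = 26/6 = 4.3333

Step 2 — sample covariance S[i,j] = (1/(n-1)) · Σ_k (x_{k,i} - mean_i) · (x_{k,j} - mean_j), with n-1 = 5.
  S[X_1,X_1] = ((4)·(4) + (0)·(0) + (-3)·(-3) + (1)·(1) + (-1)·(-1) + (-1)·(-1)) / 5 = 28/5 = 5.6
  S[X_1,X_2] = ((4)·(-0.3333) + (0)·(-1.3333) + (-3)·(-2.3333) + (1)·(-0.3333) + (-1)·(0.6667) + (-1)·(3.6667)) / 5 = 1/5 = 0.2
  S[X_2,X_2] = ((-0.3333)·(-0.3333) + (-1.3333)·(-1.3333) + (-2.3333)·(-2.3333) + (-0.3333)·(-0.3333) + (0.6667)·(0.6667) + (3.6667)·(3.6667)) / 5 = 21.3333/5 = 4.2667

S is symmetric (S[j,i] = S[i,j]). Assembling:

S = [[5.6, 0.2],
 [0.2, 4.2667]]


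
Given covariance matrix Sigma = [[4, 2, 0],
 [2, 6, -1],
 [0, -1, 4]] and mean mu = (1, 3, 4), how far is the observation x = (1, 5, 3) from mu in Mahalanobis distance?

Step 1 — centre the observation: (x - mu) = (0, 2, -1).

Step 2 — invert Sigma (cofactor / det for 3×3, or solve directly):
  Sigma^{-1} = [[0.3026, -0.1053, -0.0263],
 [-0.1053, 0.2105, 0.0526],
 [-0.0263, 0.0526, 0.2632]].

Step 3 — form the quadratic (x - mu)^T · Sigma^{-1} · (x - mu):
  Sigma^{-1} · (x - mu) = (-0.1842, 0.3684, -0.1579).
  (x - mu)^T · [Sigma^{-1} · (x - mu)] = (0)·(-0.1842) + (2)·(0.3684) + (-1)·(-0.1579) = 0.8947.

Step 4 — take square root: d = √(0.8947) ≈ 0.9459.

d(x, mu) = √(0.8947) ≈ 0.9459


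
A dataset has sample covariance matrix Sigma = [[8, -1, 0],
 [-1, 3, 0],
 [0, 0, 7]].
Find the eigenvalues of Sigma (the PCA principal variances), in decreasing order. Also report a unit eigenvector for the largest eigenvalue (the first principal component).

Step 1 — characteristic polynomial p(λ) = det(λI - Sigma) = λ³ - tr·λ² + c_1·λ - det, where tr = trace, c_1 = sum of the principal 2×2 minors, det = det(Sigma):
  tr = 8 + 3 + 7 = 18,
  c_1 = (8·3 - (-1)²) + (8·7 - (0)²) + (3·7 - (0)²) = 23 + 56 + 21 = 100,
  det = 8·(3·7 - (0)²) - (-1)·((-1)·7 - (0)·(0)) + (0)·((-1)·(0) - 3·(0)) = 8·(21) - (-1)·(-7) + (0)·(0) = 161.
  So p(λ) = λ³ - 18λ² + 100λ - 161.
Step 2 — look for an integer root (rational root theorem: any rational root is an integer divisor of 161). Testing λ = 7:
  p(7) = 343 - 882 + 700 - 161 = 0  ✓
  Dividing out (λ - 7): p(λ) = (λ - 7)(λ² - 11λ + 23).
Step 3 — remaining eigenvalues from the quadratic λ² - 11λ + 23 = 0:
  Δ = 11² - 4·23 = 121 - 92 = 29,  λ = (11 ± √29)/2 = (11 ± 5.3852)/2 ≈ 8.1926 or 2.8074.
  Sorted: λ_1 = 8.1926,  λ_2 = 7,  λ_3 = 2.8074  (check: sum = 18 = tr ✓).

Step 4 — unit eigenvector for λ_1 ≈ 8.1926: v spans the null space of (Sigma - λ_1 I), whose rows are
  r_1 = (-0.1926, -1, 0),  r_2 = (-1, -5.1926, 0),  r_3 = (0, 0, -1.1926).
  v is orthogonal to every row, so take v ∝ r_1 × r_3 = ((-1)·(-1.1926) - (0)·(0), (0)·(0) - (-0.1926)·(-1.1926), (-0.1926)·(0) - (-1)·(0)) ≈ (1.1926, -0.2297, 0).
  Let u = (1.1926, -0.2297, 0).
  ||u|| = √((1.1926)² + (-0.2297)² + (0)²) = √(1.475) ≈ 1.2145,  v_1 = u/||u|| ≈ (0.982, -0.1891, 0) (||v_1|| = 1).

λ_1 = 8.1926,  λ_2 = 7,  λ_3 = 2.8074;  v_1 ≈ (0.982, -0.1891, 0)


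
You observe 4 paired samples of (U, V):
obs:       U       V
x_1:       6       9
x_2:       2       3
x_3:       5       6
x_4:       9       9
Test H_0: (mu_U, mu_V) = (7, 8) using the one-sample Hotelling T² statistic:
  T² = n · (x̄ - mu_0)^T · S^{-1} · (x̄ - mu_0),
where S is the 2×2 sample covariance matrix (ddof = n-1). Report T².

Step 1 — sample mean vector:
  mean(U) = (6 + 2 + 5 + 9) / 4 = 22/4 = 5.5
  mean(V) = (9 + 3 + 6 + 9) / 4 = 27/4 = 6.75
  x̄ = (5.5, 6.75),  deviation x̄ - mu_0 = (5.5, 6.75) - (7, 8) = (-1.5, -1.25).

Step 2 — sample covariance matrix, S[i,j] = (1/(n-1)) · Σ_k (x_{k,i} - mean_i) · (x_{k,j} - mean_j), divisor n-1 = 3:
  S[U,U] = ((0.5)·(0.5) + (-3.5)·(-3.5) + (-0.5)·(-0.5) + (3.5)·(3.5)) / 3 = 25/3 = 8.3333
  S[U,V] = ((0.5)·(2.25) + (-3.5)·(-3.75) + (-0.5)·(-0.75) + (3.5)·(2.25)) / 3 = 22.5/3 = 7.5
  S[V,V] = ((2.25)·(2.25) + (-3.75)·(-3.75) + (-0.75)·(-0.75) + (2.25)·(2.25)) / 3 = 24.75/3 = 8.25
  S = [[8.3333, 7.5],
 [7.5, 8.25]].

Step 3 — invert S. det(S) = 8.3333·8.25 - (7.5)² = 12.5.
  S^{-1} = (1/det) · [[d, -b], [-b, a]] = [[0.66, -0.6],
 [-0.6, 0.6667]].

Step 4 — quadratic form (x̄ - mu_0)^T · S^{-1} · (x̄ - mu_0):
  S^{-1} · (x̄ - mu_0) = (-0.24, 0.0667),
  (x̄ - mu_0)^T · [...] = (-1.5)·(-0.24) + (-1.25)·(0.0667) = 0.2767.

Step 5 — scale by n: T² = 4 · 0.2767 = 1.1067.

T² ≈ 1.1067


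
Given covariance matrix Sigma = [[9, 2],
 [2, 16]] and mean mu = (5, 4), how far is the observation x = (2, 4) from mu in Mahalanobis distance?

Step 1 — centre the observation: (x - mu) = (-3, 0).

Step 2 — invert Sigma. det(Sigma) = 9·16 - (2)² = 140.
  Sigma^{-1} = (1/det) · [[d, -b], [-b, a]] = [[0.1143, -0.0143],
 [-0.0143, 0.0643]].

Step 3 — form the quadratic (x - mu)^T · Sigma^{-1} · (x - mu):
  Sigma^{-1} · (x - mu) = (-0.3429, 0.0429).
  (x - mu)^T · [Sigma^{-1} · (x - mu)] = (-3)·(-0.3429) + (0)·(0.0429) = 1.0286.

Step 4 — take square root: d = √(1.0286) ≈ 1.0142.

d(x, mu) = √(1.0286) ≈ 1.0142


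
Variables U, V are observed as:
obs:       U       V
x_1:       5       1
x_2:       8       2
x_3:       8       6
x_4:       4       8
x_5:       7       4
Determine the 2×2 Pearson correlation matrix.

Step 1 — column means:
  mean(U) = (5 + 8 + 8 + 4 + 7) / 5 = 32/5 = 6.4
  mean(V) = (1 + 2 + 6 + 8 + 4) / 5 = 21/5 = 4.2

Step 2 — sample variances and covariances s[i,j] = (1/(n-1)) · Σ_k (x_{k,i} - mean_i) · (x_{k,j} - mean_j), with n-1 = 4:
  s[U,U] = ((-1.4)·(-1.4) + (1.6)·(1.6) + (1.6)·(1.6) + (-2.4)·(-2.4) + (0.6)·(0.6)) / 4 = 13.2/4 = 3.3
  s[U,V] = ((-1.4)·(-3.2) + (1.6)·(-2.2) + (1.6)·(1.8) + (-2.4)·(3.8) + (0.6)·(-0.2)) / 4 = -5.4/4 = -1.35
  s[V,V] = ((-3.2)·(-3.2) + (-2.2)·(-2.2) + (1.8)·(1.8) + (3.8)·(3.8) + (-0.2)·(-0.2)) / 4 = 32.8/4 = 8.2
  Sample standard deviations s_i = √(s[i,i]):
  s(U) = √(3.3) = 1.8166
  s(V) = √(8.2) = 2.8636

Step 3 — r_{ij} = s_{ij} / (s_i · s_j):
  r[U,U] = 1 (diagonal).
  r[U,V] = -1.35 / (1.8166 · 2.8636) = -1.35 / 5.2019 = -0.2595
  r[V,V] = 1 (diagonal).

R is symmetric with unit diagonal. Assembling:

R = [[1, -0.2595],
 [-0.2595, 1]]
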